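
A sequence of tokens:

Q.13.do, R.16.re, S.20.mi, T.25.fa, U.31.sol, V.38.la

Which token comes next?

Letter: Q, R, S, T, U, V → W (letters move forward 1 place in the alphabet).
Second component: 13, 16, 20, 25, 31, 38 → 46 (differences are 3, 4, 5, … (increasing by 1 each time)).
Note goes do, re, mi, fa, sol, la → ti (runs through the solfège scale do→ti).
So the next token is W.46.ti.

W.46.ti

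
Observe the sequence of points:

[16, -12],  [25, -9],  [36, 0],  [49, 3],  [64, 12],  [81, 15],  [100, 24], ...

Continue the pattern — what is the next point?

[121, 27]

First part: perfect squares: 4², 5², 6², …; 16, 25, 36, 49, 64, 81, 100 → 121.
Second part: alternating steps +3, +9, +3, +9, …; -12, -9, 0, 3, 12, 15, 24 → 27.
So the next point is [121, 27].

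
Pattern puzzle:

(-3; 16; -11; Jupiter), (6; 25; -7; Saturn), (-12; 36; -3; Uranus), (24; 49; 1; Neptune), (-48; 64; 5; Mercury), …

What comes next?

For the first value, ×(-2) each step: -3, 6, -12, 24, -48 → 96.
For the second value, perfect squares: 4², 5², 6², …: 16, 25, 36, 49, 64 → 81.
Third value: -11, -7, -3, 1, 5 → 9 (+4 each step).
For the planet, runs through the planets Mercury→Neptune: Jupiter, Saturn, Uranus, Neptune, Mercury → Venus.
So the next tuple is (96; 81; 9; Venus).

(96; 81; 9; Venus)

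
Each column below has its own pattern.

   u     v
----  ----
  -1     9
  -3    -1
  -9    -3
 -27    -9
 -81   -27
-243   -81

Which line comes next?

Column u goes -1, -3, -9, -27, -81, -243 → -729 (×3 each step).
Column v: 9, -1, -3, -9, -27, -81 → -243 (always the previous value of the column u).
Putting it together: -729  -243.

-729  -243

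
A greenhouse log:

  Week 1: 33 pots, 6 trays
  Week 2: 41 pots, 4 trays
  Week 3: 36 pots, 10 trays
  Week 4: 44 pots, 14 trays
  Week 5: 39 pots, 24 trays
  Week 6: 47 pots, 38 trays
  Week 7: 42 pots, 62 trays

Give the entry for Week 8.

Pots: alternating steps +8, −5, +8, −5, …, so 33, 41, 36, 44, 39, 47, 42 → 50.
For the trays, each term is the sum of the two before it: 6, 4, 10, 14, 24, 38, 62 → 100.
Combining the parts gives 50 pots, 100 trays.

50 pots, 100 trays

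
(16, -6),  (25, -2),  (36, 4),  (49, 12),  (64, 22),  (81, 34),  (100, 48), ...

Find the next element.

(121, 64)

First part goes 16, 25, 36, 49, 64, 81, 100 → 121 (perfect squares: 4², 5², 6², …).
Second part goes -6, -2, 4, 12, 22, 34, 48 → 64 (differences are 4, 6, 8, … (increasing by 2 each time)).
Combining the parts gives (121, 64).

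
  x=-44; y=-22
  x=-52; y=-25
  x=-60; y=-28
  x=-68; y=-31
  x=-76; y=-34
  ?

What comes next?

For the x, −8 each step: -44, -52, -60, -68, -76 → -84.
Y goes -22, -25, -28, -31, -34 → -37 (−3 each step).
Putting it together: x=-84; y=-37.

x=-84; y=-37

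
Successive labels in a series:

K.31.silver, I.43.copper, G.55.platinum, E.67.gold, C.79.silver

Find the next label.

A.91.copper

Letter: letters move back 2 places in the alphabet, so K, I, G, E, C → A.
Second component: +12 each step; 31, 43, 55, 67, 79 → 91.
Metal: repeats silver → copper → platinum → gold; silver, copper, platinum, gold, silver → copper.
Combining the parts gives A.91.copper.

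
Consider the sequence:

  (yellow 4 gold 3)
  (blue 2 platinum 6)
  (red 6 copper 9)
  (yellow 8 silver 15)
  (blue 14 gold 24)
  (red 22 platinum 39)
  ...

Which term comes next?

Colour goes yellow, blue, red, yellow, blue, red → yellow (repeats yellow → blue → red).
For the second part, each term is the sum of the two before it: 4, 2, 6, 8, 14, 22 → 36.
Metal goes gold, platinum, copper, silver, gold, platinum → copper (repeats gold → platinum → copper → silver).
Fourth part goes 3, 6, 9, 15, 24, 39 → 63 (each term is the sum of the two before it).
Combining the parts gives (yellow 36 copper 63).

(yellow 36 copper 63)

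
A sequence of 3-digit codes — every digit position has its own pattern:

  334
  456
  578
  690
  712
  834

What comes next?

First digit: 3, 4, 5, 6, 7, 8 → 9 (+1 each step, mod 10).
Second digit goes 3, 5, 7, 9, 1, 3 → 5 (+2 each step, mod 10).
Third digit — +2 each step, mod 10: 4, 6, 8, 0, 2, 4 → 6.
Putting it together: 956.

956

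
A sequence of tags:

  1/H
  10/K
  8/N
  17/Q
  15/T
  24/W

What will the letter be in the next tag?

Letter goes H, K, N, Q, T, W → Z (letters move forward 3 places in the alphabet).

Z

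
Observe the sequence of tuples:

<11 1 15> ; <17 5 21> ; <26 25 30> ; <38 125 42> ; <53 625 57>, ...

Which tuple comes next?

First entry — differences are 6, 9, 12, … (increasing by 3 each time): 11, 17, 26, 38, 53 → 71.
Second entry — ×5 each step: 1, 5, 25, 125, 625 → 3125.
For the third entry, always 4 more than the first entry: 15, 21, 30, 42, 57 → 75.
Combining the parts gives <71 3125 75>.

<71 3125 75>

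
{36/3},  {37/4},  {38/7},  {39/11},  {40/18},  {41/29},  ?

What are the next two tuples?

First part: +1 each step; 36, 37, 38, 39, 40, 41 → 42 → 43.
Second part goes 3, 4, 7, 11, 18, 29 → 47 → 76 (each term is the sum of the two before it).
So the next two tuples are {42/47} and {43/76}.

{42/47}, {43/76}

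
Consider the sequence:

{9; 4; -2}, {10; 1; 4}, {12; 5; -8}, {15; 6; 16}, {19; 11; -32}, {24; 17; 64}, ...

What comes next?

{30; 28; -128}

First value goes 9, 10, 12, 15, 19, 24 → 30 (differences are 1, 2, 3, … (increasing by 1 each time)).
Second value: 4, 1, 5, 6, 11, 17 → 28 (each term is the sum of the two before it).
For the third value, ×(-2) each step: -2, 4, -8, 16, -32, 64 → -128.
So the next triple is {30; 28; -128}.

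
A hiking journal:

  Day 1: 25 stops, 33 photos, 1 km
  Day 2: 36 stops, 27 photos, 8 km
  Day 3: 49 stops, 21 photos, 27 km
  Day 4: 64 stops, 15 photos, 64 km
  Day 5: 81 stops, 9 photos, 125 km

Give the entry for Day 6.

For the stops, perfect squares: 5², 6², 7², …: 25, 36, 49, 64, 81 → 100.
Photos: −6 each step; 33, 27, 21, 15, 9 → 3.
Km goes 1, 8, 27, 64, 125 → 216 (perfect cubes: 1³, 2³, 3³, …).
Putting it together: 100 stops, 3 photos, 216 km.

100 stops, 3 photos, 216 km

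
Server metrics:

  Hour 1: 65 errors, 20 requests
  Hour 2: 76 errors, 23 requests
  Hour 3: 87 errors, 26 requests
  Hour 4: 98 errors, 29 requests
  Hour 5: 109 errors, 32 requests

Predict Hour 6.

120 errors, 35 requests

Errors: 65, 76, 87, 98, 109 → 120 (+11 each step).
For the requests, +3 each step: 20, 23, 26, 29, 32 → 35.
So the next line is 120 errors, 35 requests.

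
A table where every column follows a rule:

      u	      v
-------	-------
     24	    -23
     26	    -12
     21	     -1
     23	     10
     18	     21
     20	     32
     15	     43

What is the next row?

For the column u, alternating steps +2, −5, +2, −5, …: 24, 26, 21, 23, 18, 20, 15 → 17.
Column v — +11 each step: -23, -12, -1, 10, 21, 32, 43 → 54.
So the next row is 17  54.

17  54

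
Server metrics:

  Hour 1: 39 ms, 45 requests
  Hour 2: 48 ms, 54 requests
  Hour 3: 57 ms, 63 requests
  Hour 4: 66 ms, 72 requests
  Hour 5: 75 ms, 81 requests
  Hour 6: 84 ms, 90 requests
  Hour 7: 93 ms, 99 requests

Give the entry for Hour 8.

102 ms, 108 requests

Ms — +9 each step: 39, 48, 57, 66, 75, 84, 93 → 102.
Requests: +9 each step, so 45, 54, 63, 72, 81, 90, 99 → 108.
So the next row is 102 ms, 108 requests.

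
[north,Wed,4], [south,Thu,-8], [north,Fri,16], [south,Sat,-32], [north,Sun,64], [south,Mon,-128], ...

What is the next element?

[north,Tue,256]

Direction: alternates north ↔ south, so north, south, north, south, north, south → north.
Day: Wed, Thu, Fri, Sat, Sun, Mon → Tue (runs through the weekdays Mon→Sun).
Third component: ×(-2) each step; 4, -8, 16, -32, 64, -128 → 256.
Putting it together: [north,Tue,256].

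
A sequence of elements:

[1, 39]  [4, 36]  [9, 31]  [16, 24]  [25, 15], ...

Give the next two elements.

First entry: 1, 4, 9, 16, 25 → 36 → 49 (perfect squares: 1², 2², 3², …).
Second entry: together with the first entry always sums to 40; 39, 36, 31, 24, 15 → 4 → -9.
Putting the parts together: [36, 4] and then [49, -9].

[36, 4], [49, -9]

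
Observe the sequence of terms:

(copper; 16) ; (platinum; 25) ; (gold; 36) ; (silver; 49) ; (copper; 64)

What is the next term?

(platinum; 81)

Metal: repeats copper → platinum → gold → silver; copper, platinum, gold, silver, copper → platinum.
For the second slot, perfect squares: 4², 5², 6², …: 16, 25, 36, 49, 64 → 81.
Putting it together: (platinum; 81).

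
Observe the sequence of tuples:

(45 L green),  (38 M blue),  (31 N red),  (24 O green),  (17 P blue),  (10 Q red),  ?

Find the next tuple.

First part: −7 each step; 45, 38, 31, 24, 17, 10 → 3.
Letter: L, M, N, O, P, Q → R (letters move forward 1 place in the alphabet).
For the colour, repeats green → blue → red: green, blue, red, green, blue, red → green.
Putting it together: (3 R green).

(3 R green)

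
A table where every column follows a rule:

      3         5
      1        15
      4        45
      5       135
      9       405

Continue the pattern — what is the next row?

For the first component, each term is the sum of the two before it: 3, 1, 4, 5, 9 → 14.
Second component — ×3 each step: 5, 15, 45, 135, 405 → 1215.
So the next row is 14  1215.

14  1215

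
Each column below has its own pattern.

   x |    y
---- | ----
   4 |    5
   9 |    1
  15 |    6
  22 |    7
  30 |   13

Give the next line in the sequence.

Column x: differences are 5, 6, 7, … (increasing by 1 each time), so 4, 9, 15, 22, 30 → 39.
Column y: each term is the sum of the two before it; 5, 1, 6, 7, 13 → 20.
Putting it together: 39  20.

39  20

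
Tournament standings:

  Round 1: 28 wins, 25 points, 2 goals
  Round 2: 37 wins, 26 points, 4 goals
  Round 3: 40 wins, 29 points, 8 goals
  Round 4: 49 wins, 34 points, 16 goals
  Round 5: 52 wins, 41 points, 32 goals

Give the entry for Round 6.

61 wins, 50 points, 64 goals

Wins: alternating steps +9, +3, +9, +3, …; 28, 37, 40, 49, 52 → 61.
For the points, differences are 1, 3, 5, … (increasing by 2 each time): 25, 26, 29, 34, 41 → 50.
Goals: ×2 each step, so 2, 4, 8, 16, 32 → 64.
Putting it together: 61 wins, 50 points, 64 goals.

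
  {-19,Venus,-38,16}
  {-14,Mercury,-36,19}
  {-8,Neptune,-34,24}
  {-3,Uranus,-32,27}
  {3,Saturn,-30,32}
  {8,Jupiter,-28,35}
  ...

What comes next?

{14,Mars,-26,40}

First slot: alternating steps +5, +6, +5, +6, …; -19, -14, -8, -3, 3, 8 → 14.
For the planet, runs backward through the planets Mercury→Neptune: Venus, Mercury, Neptune, Uranus, Saturn, Jupiter → Mars.
Third slot: -38, -36, -34, -32, -30, -28 → -26 (+2 each step).
Fourth slot goes 16, 19, 24, 27, 32, 35 → 40 (alternating steps +3, +5, +3, +5, …).
So the next term is {14,Mars,-26,40}.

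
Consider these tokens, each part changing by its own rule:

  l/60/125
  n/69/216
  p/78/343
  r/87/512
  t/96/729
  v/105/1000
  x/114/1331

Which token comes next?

z/123/1728

For the letter, letters move forward 2 places in the alphabet: l, n, p, r, t, v, x → z.
For the second component, +9 each step: 60, 69, 78, 87, 96, 105, 114 → 123.
Third component: perfect cubes: 5³, 6³, 7³, …, so 125, 216, 343, 512, 729, 1000, 1331 → 1728.
Combining the parts gives z/123/1728.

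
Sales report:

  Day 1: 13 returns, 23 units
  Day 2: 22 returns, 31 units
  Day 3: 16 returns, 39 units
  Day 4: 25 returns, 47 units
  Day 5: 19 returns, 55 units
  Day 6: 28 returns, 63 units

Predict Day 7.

22 returns, 71 units

Returns: alternating steps +9, −6, +9, −6, …, so 13, 22, 16, 25, 19, 28 → 22.
Units: 23, 31, 39, 47, 55, 63 → 71 (+8 each step).
Putting it together: 22 returns, 71 units.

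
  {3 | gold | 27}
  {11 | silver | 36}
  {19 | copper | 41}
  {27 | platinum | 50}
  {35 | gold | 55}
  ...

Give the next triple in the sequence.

For the first component, +8 each step: 3, 11, 19, 27, 35 → 43.
Metal: repeats gold → silver → copper → platinum; gold, silver, copper, platinum, gold → silver.
Third component — alternating steps +9, +5, +9, +5, …: 27, 36, 41, 50, 55 → 64.
Combining the parts gives {43 | silver | 64}.

{43 | silver | 64}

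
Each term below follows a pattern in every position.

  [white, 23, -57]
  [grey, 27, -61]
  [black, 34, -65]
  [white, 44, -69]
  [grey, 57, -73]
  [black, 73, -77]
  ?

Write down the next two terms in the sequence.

[white, 92, -81], [grey, 114, -85]

Shade — repeats white → grey → black: white, grey, black, white, grey, black → white → grey.
Second slot — differences are 4, 7, 10, … (increasing by 3 each time): 23, 27, 34, 44, 57, 73 → 92 → 114.
Third slot: −4 each step, so -57, -61, -65, -69, -73, -77 → -81 → -85.
Putting the parts together: [white, 92, -81] and then [grey, 114, -85].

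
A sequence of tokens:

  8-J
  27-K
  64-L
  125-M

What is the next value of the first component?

First component: perfect cubes: 2³, 3³, 4³, …; 8, 27, 64, 125 → 216.
Letter: letters move forward 1 place in the alphabet, so J, K, L, M → N.

216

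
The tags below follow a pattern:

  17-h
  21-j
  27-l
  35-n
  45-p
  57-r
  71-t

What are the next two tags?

87-v, 105-x

For the first component, differences are 4, 6, 8, … (increasing by 2 each time): 17, 21, 27, 35, 45, 57, 71 → 87 → 105.
Letter: h, j, l, n, p, r, t → v → x (letters move forward 2 places in the alphabet).
So the next two tags are 87-v and 105-x.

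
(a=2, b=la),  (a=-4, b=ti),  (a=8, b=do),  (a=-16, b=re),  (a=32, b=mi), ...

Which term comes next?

(a=-64, b=fa)

A goes 2, -4, 8, -16, 32 → -64 (×(-2) each step).
B: runs through the solfège scale do→ti; la, ti, do, re, mi → fa.
So the next term is (a=-64, b=fa).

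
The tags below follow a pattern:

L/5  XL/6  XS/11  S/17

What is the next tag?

Size: runs through clothing sizes XS→XL, so L, XL, XS, S → M.
Second component: each term is the sum of the two before it; 5, 6, 11, 17 → 28.
Combining the parts gives M/28.

M/28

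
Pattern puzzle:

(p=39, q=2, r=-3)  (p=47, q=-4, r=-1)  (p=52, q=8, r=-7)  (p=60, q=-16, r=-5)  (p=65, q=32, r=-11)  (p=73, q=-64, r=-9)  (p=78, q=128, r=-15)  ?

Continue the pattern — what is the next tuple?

(p=86, q=-256, r=-13)

P — alternating steps +8, +5, +8, +5, …: 39, 47, 52, 60, 65, 73, 78 → 86.
Q: 2, -4, 8, -16, 32, -64, 128 → -256 (×(-2) each step).
R: alternating steps +2, −6, +2, −6, …; -3, -1, -7, -5, -11, -9, -15 → -13.
So the next tuple is (p=86, q=-256, r=-13).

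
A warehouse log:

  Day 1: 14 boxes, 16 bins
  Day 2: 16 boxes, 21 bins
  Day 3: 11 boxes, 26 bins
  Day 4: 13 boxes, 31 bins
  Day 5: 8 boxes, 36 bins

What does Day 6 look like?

Boxes goes 14, 16, 11, 13, 8 → 10 (alternating steps +2, −5, +2, −5, …).
Bins — +5 each step: 16, 21, 26, 31, 36 → 41.
So the next row is 10 boxes, 41 bins.

10 boxes, 41 bins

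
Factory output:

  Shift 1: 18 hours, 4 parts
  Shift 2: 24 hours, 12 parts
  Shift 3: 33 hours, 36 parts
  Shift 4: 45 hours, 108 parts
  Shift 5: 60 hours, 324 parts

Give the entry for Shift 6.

Hours goes 18, 24, 33, 45, 60 → 78 (differences are 6, 9, 12, … (increasing by 3 each time)).
For the parts, ×3 each step: 4, 12, 36, 108, 324 → 972.
Putting it together: 78 hours, 972 parts.

78 hours, 972 parts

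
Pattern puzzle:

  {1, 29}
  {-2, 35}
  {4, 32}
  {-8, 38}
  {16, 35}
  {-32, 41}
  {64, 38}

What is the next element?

For the first component, ×(-2) each step: 1, -2, 4, -8, 16, -32, 64 → -128.
Second component: 29, 35, 32, 38, 35, 41, 38 → 44 (alternating steps +6, −3, +6, −3, …).
Combining the parts gives {-128, 44}.

{-128, 44}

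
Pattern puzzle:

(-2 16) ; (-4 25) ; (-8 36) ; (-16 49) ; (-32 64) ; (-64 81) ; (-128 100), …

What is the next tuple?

(-256 121)

First slot: -2, -4, -8, -16, -32, -64, -128 → -256 (×2 each step).
For the second slot, perfect squares: 4², 5², 6², …: 16, 25, 36, 49, 64, 81, 100 → 121.
Putting it together: (-256 121).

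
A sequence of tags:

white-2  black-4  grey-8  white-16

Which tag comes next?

black-32

Shade — repeats white → black → grey: white, black, grey, white → black.
For the second component, ×2 each step: 2, 4, 8, 16 → 32.
So the next tag is black-32.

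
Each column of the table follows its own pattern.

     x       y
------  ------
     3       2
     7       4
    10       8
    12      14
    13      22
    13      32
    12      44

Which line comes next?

Column x — differences are 4, 3, 2, … (decreasing by 1 each time): 3, 7, 10, 12, 13, 13, 12 → 10.
Column y — differences are 2, 4, 6, … (increasing by 2 each time): 2, 4, 8, 14, 22, 32, 44 → 58.
Putting it together: 10  58.

10  58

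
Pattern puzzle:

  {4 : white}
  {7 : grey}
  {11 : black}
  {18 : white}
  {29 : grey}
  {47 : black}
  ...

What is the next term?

{76 : white}

First entry — each term is the sum of the two before it: 4, 7, 11, 18, 29, 47 → 76.
Shade: repeats white → grey → black, so white, grey, black, white, grey, black → white.
Putting it together: {76 : white}.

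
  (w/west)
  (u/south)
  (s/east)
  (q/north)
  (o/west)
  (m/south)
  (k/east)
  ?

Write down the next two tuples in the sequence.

(i/north), (g/west)

For the letter, letters move back 2 places in the alphabet: w, u, s, q, o, m, k → i → g.
Direction — repeats west → south → east → north: west, south, east, north, west, south, east → north → west.
So the next two tuples are (i/north) and (g/west).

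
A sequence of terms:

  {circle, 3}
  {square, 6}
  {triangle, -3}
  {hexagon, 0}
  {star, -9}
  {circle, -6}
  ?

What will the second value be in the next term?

-15

Shape: repeats circle → square → triangle → hexagon → star; circle, square, triangle, hexagon, star, circle → square.
Second value: alternating steps +3, −9, +3, −9, …, so 3, 6, -3, 0, -9, -6 → -15.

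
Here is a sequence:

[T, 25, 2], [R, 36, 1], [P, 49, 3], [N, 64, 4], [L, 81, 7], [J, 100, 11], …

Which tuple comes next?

Letter — letters move back 2 places in the alphabet: T, R, P, N, L, J → H.
Second slot — perfect squares: 5², 6², 7², …: 25, 36, 49, 64, 81, 100 → 121.
Third slot: each term is the sum of the two before it, so 2, 1, 3, 4, 7, 11 → 18.
Combining the parts gives [H, 121, 18].

[H, 121, 18]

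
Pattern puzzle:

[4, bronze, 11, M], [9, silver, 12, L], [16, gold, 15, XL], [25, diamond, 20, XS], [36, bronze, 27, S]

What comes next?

First entry: perfect squares: 2², 3², 4², …; 4, 9, 16, 25, 36 → 49.
Rank: repeats bronze → silver → gold → diamond; bronze, silver, gold, diamond, bronze → silver.
For the third entry, differences are 1, 3, 5, … (increasing by 2 each time): 11, 12, 15, 20, 27 → 36.
Size: runs through clothing sizes XS→XL, so M, L, XL, XS, S → M.
Putting it together: [49, silver, 36, M].

[49, silver, 36, M]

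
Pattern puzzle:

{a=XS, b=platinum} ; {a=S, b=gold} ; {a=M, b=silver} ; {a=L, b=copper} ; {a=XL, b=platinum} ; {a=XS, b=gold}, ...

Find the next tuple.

{a=S, b=silver}

A — repeats XS → S → M → L → XL: XS, S, M, L, XL, XS → S.
B goes platinum, gold, silver, copper, platinum, gold → silver (repeats platinum → gold → silver → copper).
Putting it together: {a=S, b=silver}.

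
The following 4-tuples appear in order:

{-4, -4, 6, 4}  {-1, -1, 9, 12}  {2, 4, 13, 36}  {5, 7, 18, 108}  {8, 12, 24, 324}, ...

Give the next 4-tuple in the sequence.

First component: -4, -1, 2, 5, 8 → 11 (+3 each step).
Second component: -4, -1, 4, 7, 12 → 15 (alternating steps +3, +5, +3, +5, …).
Third component goes 6, 9, 13, 18, 24 → 31 (differences are 3, 4, 5, … (increasing by 1 each time)).
Fourth component: ×3 each step; 4, 12, 36, 108, 324 → 972.
Combining the parts gives {11, 15, 31, 972}.

{11, 15, 31, 972}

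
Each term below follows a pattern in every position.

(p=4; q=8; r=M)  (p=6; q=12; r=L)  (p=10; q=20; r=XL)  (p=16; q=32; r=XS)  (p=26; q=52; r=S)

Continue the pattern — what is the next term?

(p=42; q=84; r=M)

P: each term is the sum of the two before it, so 4, 6, 10, 16, 26 → 42.
Q: always 2 × the p; 8, 12, 20, 32, 52 → 84.
R goes M, L, XL, XS, S → M (runs through clothing sizes XS→XL).
Putting it together: (p=42; q=84; r=M).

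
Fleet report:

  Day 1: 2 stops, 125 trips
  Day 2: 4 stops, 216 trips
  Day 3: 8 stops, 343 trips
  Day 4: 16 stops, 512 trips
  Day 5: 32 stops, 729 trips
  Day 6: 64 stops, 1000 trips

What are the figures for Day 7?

Stops: 2, 4, 8, 16, 32, 64 → 128 (×2 each step).
Trips: perfect cubes: 5³, 6³, 7³, …, so 125, 216, 343, 512, 729, 1000 → 1331.
So the next row is 128 stops, 1331 trips.

128 stops, 1331 trips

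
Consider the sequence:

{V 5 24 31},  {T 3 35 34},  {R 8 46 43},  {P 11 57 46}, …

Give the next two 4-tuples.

{N 19 68 55}, {L 30 79 58}

Letter: letters move back 2 places in the alphabet; V, T, R, P → N → L.
Second entry: each term is the sum of the two before it; 5, 3, 8, 11 → 19 → 30.
Third entry: +11 each step, so 24, 35, 46, 57 → 68 → 79.
Fourth entry goes 31, 34, 43, 46 → 55 → 58 (alternating steps +3, +9, +3, +9, …).
Putting the parts together: {N 19 68 55} and then {L 30 79 58}.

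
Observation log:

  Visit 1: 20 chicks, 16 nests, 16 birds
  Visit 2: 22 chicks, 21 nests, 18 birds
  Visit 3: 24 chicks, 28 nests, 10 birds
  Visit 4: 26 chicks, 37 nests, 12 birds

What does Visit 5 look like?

28 chicks, 48 nests, 4 birds

Chicks goes 20, 22, 24, 26 → 28 (+2 each step).
Nests — differences are 5, 7, 9, … (increasing by 2 each time): 16, 21, 28, 37 → 48.
Birds goes 16, 18, 10, 12 → 4 (alternating steps +2, −8, +2, −8, …).
So the next record is 28 chicks, 48 nests, 4 birds.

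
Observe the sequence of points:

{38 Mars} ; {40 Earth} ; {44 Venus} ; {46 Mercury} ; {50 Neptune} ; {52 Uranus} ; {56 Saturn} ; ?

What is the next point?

First entry: 38, 40, 44, 46, 50, 52, 56 → 58 (alternating steps +2, +4, +2, +4, …).
Planet: runs backward through the planets Mercury→Neptune, so Mars, Earth, Venus, Mercury, Neptune, Uranus, Saturn → Jupiter.
So the next point is {58 Jupiter}.

{58 Jupiter}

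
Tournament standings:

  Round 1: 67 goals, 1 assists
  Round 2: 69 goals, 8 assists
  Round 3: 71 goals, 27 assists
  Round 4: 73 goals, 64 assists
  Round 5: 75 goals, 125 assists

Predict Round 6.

Goals goes 67, 69, 71, 73, 75 → 77 (+2 each step).
For the assists, perfect cubes: 1³, 2³, 3³, …: 1, 8, 27, 64, 125 → 216.
So the next record is 77 goals, 216 assists.

77 goals, 216 assists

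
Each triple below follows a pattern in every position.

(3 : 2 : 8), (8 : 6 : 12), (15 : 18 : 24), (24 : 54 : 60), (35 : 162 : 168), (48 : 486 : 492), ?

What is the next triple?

(63 : 1458 : 1464)

First value: differences are 5, 7, 9, … (increasing by 2 each time), so 3, 8, 15, 24, 35, 48 → 63.
Second value: ×3 each step; 2, 6, 18, 54, 162, 486 → 1458.
Third value — always 6 more than the second value: 8, 12, 24, 60, 168, 492 → 1464.
Combining the parts gives (63 : 1458 : 1464).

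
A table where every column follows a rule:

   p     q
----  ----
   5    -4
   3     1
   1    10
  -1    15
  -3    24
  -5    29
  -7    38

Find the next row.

-9  43

Column p: −2 each step, so 5, 3, 1, -1, -3, -5, -7 → -9.
Column q goes -4, 1, 10, 15, 24, 29, 38 → 43 (alternating steps +5, +9, +5, +9, …).
Putting it together: -9  43.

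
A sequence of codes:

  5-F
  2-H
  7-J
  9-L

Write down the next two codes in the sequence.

For the first component, each term is the sum of the two before it: 5, 2, 7, 9 → 16 → 25.
Letter: letters move forward 2 places in the alphabet, so F, H, J, L → N → P.
So the next two codes are 16-N and 25-P.

16-N then 25-P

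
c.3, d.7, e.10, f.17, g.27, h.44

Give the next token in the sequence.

For the letter, letters move forward 1 place in the alphabet: c, d, e, f, g, h → i.
Second component: each term is the sum of the two before it; 3, 7, 10, 17, 27, 44 → 71.
Combining the parts gives i.71.

i.71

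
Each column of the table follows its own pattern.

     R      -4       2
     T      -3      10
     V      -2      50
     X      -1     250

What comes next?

Z  0  1250

Letter goes R, T, V, X → Z (letters move forward 2 places in the alphabet).
Second component: -4, -3, -2, -1 → 0 (+1 each step).
For the third component, ×5 each step: 2, 10, 50, 250 → 1250.
So the next row is Z  0  1250.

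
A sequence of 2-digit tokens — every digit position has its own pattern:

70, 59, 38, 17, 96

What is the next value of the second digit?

Second digit goes 0, 9, 8, 7, 6 → 5 (−1 each step, mod 10).

5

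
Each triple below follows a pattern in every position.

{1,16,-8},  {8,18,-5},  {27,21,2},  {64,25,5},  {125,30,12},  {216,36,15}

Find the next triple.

{343,43,22}

First part — perfect cubes: 1³, 2³, 3³, …: 1, 8, 27, 64, 125, 216 → 343.
Second part — differences are 2, 3, 4, … (increasing by 1 each time): 16, 18, 21, 25, 30, 36 → 43.
Third part: alternating steps +3, +7, +3, +7, …, so -8, -5, 2, 5, 12, 15 → 22.
Combining the parts gives {343,43,22}.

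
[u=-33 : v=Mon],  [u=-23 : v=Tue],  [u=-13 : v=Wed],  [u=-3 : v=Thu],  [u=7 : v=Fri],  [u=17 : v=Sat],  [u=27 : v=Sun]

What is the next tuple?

U: +10 each step; -33, -23, -13, -3, 7, 17, 27 → 37.
V: Mon, Tue, Wed, Thu, Fri, Sat, Sun → Mon (runs through the weekdays Mon→Sun).
Putting it together: [u=37 : v=Mon].

[u=37 : v=Mon]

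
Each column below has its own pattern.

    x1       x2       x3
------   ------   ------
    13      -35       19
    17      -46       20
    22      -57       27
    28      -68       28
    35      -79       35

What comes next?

43  -90  36

Column x1: differences are 4, 5, 6, … (increasing by 1 each time), so 13, 17, 22, 28, 35 → 43.
Column x2: −11 each step; -35, -46, -57, -68, -79 → -90.
Column x3: alternating steps +1, +7, +1, +7, …, so 19, 20, 27, 28, 35 → 36.
So the next line is 43  -90  36.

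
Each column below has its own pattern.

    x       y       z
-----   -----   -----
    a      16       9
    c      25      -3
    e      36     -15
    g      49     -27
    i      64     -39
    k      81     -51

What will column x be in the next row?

m

Column x: letters move forward 2 places in the alphabet; a, c, e, g, i, k → m.
For the column y, perfect squares: 4², 5², 6², …: 16, 25, 36, 49, 64, 81 → 100.
Column z: −12 each step, so 9, -3, -15, -27, -39, -51 → -63.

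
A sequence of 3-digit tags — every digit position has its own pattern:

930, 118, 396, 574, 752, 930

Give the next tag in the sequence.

First digit goes 9, 1, 3, 5, 7, 9 → 1 (+2 each step, mod 10).
Second digit goes 3, 1, 9, 7, 5, 3 → 1 (−2 each step, mod 10).
Third digit: −2 each step, mod 10, so 0, 8, 6, 4, 2, 0 → 8.
Combining the parts gives 118.

118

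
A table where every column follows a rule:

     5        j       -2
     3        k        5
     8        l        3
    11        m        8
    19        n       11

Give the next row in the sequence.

First component: each term is the sum of the two before it; 5, 3, 8, 11, 19 → 30.
Letter: letters move forward 1 place in the alphabet; j, k, l, m, n → o.
Third component — always the previous value of the first component: -2, 5, 3, 8, 11 → 19.
Putting it together: 30  o  19.

30  o  19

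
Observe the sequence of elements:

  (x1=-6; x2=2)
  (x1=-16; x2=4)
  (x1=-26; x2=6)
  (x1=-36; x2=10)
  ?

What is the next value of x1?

-46

X1: −10 each step, so -6, -16, -26, -36 → -46.
X2: each term is the sum of the two before it; 2, 4, 6, 10 → 16.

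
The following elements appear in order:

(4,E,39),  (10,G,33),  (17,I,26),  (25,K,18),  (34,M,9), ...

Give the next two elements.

First value: differences are 6, 7, 8, … (increasing by 1 each time), so 4, 10, 17, 25, 34 → 44 → 55.
Letter: letters move forward 2 places in the alphabet, so E, G, I, K, M → O → Q.
Third value: 39, 33, 26, 18, 9 → -1 → -12 (together with the first value always sums to 43).
So the next two elements are (44,O,-1) and (55,Q,-12).

(44,O,-1), (55,Q,-12)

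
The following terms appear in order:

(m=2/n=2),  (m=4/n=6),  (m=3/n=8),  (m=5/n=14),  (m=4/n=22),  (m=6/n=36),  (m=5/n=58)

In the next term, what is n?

94

M — alternating steps +2, −1, +2, −1, …: 2, 4, 3, 5, 4, 6, 5 → 7.
N: 2, 6, 8, 14, 22, 36, 58 → 94 (each term is the sum of the two before it).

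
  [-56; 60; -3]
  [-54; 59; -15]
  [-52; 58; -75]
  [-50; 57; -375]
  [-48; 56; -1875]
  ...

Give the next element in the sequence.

First component — +2 each step: -56, -54, -52, -50, -48 → -46.
Second component — −1 each step: 60, 59, 58, 57, 56 → 55.
Third component: -3, -15, -75, -375, -1875 → -9375 (×5 each step).
Putting it together: [-46; 55; -9375].

[-46; 55; -9375]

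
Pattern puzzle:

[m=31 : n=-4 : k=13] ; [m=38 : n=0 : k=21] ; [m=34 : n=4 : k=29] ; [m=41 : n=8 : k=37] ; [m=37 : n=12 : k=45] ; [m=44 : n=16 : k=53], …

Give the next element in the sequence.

[m=40 : n=20 : k=61]

M: alternating steps +7, −4, +7, −4, …, so 31, 38, 34, 41, 37, 44 → 40.
N: -4, 0, 4, 8, 12, 16 → 20 (+4 each step).
K goes 13, 21, 29, 37, 45, 53 → 61 (+8 each step).
So the next element is [m=40 : n=20 : k=61].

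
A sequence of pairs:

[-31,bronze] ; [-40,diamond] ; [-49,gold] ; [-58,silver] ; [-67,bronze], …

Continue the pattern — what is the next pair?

First entry — −9 each step: -31, -40, -49, -58, -67 → -76.
Rank: repeats bronze → diamond → gold → silver; bronze, diamond, gold, silver, bronze → diamond.
Combining the parts gives [-76,diamond].

[-76,diamond]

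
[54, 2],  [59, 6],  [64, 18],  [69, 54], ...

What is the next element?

For the first value, +5 each step: 54, 59, 64, 69 → 74.
Second value goes 2, 6, 18, 54 → 162 (×3 each step).
Combining the parts gives [74, 162].

[74, 162]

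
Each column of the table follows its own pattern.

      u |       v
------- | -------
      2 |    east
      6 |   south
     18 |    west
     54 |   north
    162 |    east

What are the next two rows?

Column u — ×3 each step: 2, 6, 18, 54, 162 → 486 → 1458.
Column v goes east, south, west, north, east → south → west (repeats east → south → west → north).
So the next two rows are 486  south and 1458  west.

486  south; 1458  west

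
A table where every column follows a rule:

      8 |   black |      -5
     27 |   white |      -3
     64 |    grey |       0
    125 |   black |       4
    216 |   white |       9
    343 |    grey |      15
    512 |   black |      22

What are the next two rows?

729  white  30; 1000  grey  39

First component: perfect cubes: 2³, 3³, 4³, …; 8, 27, 64, 125, 216, 343, 512 → 729 → 1000.
Shade: repeats black → white → grey; black, white, grey, black, white, grey, black → white → grey.
Third component: differences are 2, 3, 4, … (increasing by 1 each time); -5, -3, 0, 4, 9, 15, 22 → 30 → 39.
So the next two rows are 729  white  30 and 1000  grey  39.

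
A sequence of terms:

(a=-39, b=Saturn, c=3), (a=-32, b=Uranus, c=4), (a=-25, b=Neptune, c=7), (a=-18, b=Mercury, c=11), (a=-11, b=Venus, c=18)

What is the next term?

A goes -39, -32, -25, -18, -11 → -4 (+7 each step).
B — runs through the planets Mercury→Neptune: Saturn, Uranus, Neptune, Mercury, Venus → Earth.
C: each term is the sum of the two before it, so 3, 4, 7, 11, 18 → 29.
Putting it together: (a=-4, b=Earth, c=29).

(a=-4, b=Earth, c=29)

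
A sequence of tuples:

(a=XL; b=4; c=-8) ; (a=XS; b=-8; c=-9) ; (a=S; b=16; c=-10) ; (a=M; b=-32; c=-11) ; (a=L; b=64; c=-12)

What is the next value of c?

-13

C: -8, -9, -10, -11, -12 → -13 (−1 each step).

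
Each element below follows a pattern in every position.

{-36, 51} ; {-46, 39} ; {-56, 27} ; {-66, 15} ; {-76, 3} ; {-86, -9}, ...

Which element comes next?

First entry: −10 each step, so -36, -46, -56, -66, -76, -86 → -96.
Second entry: 51, 39, 27, 15, 3, -9 → -21 (−12 each step).
Combining the parts gives {-96, -21}.

{-96, -21}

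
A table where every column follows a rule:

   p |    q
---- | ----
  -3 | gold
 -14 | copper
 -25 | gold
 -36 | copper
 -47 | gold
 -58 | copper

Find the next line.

-69  gold

For the column p, −11 each step: -3, -14, -25, -36, -47, -58 → -69.
Column q goes gold, copper, gold, copper, gold, copper → gold (alternates gold ↔ copper).
Putting it together: -69  gold.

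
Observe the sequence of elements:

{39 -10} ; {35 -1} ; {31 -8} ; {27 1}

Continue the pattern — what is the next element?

{23 -6}

First slot goes 39, 35, 31, 27 → 23 (−4 each step).
Second slot goes -10, -1, -8, 1 → -6 (alternating steps +9, −7, +9, −7, …).
Combining the parts gives {23 -6}.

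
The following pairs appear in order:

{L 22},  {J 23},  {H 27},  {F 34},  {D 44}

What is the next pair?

Letter goes L, J, H, F, D → B (letters move back 2 places in the alphabet).
For the second part, differences are 1, 4, 7, … (increasing by 3 each time): 22, 23, 27, 34, 44 → 57.
Putting it together: {B 57}.

{B 57}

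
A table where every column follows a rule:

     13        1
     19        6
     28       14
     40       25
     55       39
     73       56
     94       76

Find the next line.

First component — differences are 6, 9, 12, … (increasing by 3 each time): 13, 19, 28, 40, 55, 73, 94 → 118.
For the second component, differences are 5, 8, 11, … (increasing by 3 each time): 1, 6, 14, 25, 39, 56, 76 → 99.
Putting it together: 118  99.

118  99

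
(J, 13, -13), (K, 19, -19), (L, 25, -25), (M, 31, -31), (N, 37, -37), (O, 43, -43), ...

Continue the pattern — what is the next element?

(P, 49, -49)

Letter: letters move forward 1 place in the alphabet; J, K, L, M, N, O → P.
Second slot goes 13, 19, 25, 31, 37, 43 → 49 (+6 each step).
Third slot: always the negative of the second slot, so -13, -19, -25, -31, -37, -43 → -49.
Combining the parts gives (P, 49, -49).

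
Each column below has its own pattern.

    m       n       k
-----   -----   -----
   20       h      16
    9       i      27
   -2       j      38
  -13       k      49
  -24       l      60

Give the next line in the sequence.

-35  m  71

Column m: −11 each step, so 20, 9, -2, -13, -24 → -35.
Column n: h, i, j, k, l → m (letters move forward 1 place in the alphabet).
Column k — together with the column m always sums to 36: 16, 27, 38, 49, 60 → 71.
Putting it together: -35  m  71.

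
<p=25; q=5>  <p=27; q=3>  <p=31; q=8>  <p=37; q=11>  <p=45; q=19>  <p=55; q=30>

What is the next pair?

<p=67; q=49>

P — differences are 2, 4, 6, … (increasing by 2 each time): 25, 27, 31, 37, 45, 55 → 67.
For the q, each term is the sum of the two before it: 5, 3, 8, 11, 19, 30 → 49.
So the next pair is <p=67; q=49>.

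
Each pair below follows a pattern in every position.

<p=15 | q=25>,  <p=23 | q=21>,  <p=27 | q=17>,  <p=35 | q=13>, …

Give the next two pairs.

P — alternating steps +8, +4, +8, +4, …: 15, 23, 27, 35 → 39 → 47.
Q — −4 each step: 25, 21, 17, 13 → 9 → 5.
So the next two pairs are <p=39 | q=9> and <p=47 | q=5>.

<p=39 | q=9>, <p=47 | q=5>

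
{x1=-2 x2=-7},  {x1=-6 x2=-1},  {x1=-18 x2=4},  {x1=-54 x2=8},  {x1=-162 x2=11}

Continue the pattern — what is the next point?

{x1=-486 x2=13}

X1 — ×3 each step: -2, -6, -18, -54, -162 → -486.
X2 goes -7, -1, 4, 8, 11 → 13 (differences are 6, 5, 4, … (decreasing by 1 each time)).
So the next point is {x1=-486 x2=13}.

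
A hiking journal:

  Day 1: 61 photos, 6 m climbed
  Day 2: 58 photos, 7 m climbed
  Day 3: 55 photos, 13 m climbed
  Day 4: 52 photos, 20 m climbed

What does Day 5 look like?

49 photos, 33 m climbed

Photos — −3 each step: 61, 58, 55, 52 → 49.
M climbed — each term is the sum of the two before it: 6, 7, 13, 20 → 33.
Combining the parts gives 49 photos, 33 m climbed.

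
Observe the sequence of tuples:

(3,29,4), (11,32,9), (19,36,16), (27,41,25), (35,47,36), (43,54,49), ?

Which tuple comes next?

(51,62,64)

First coordinate goes 3, 11, 19, 27, 35, 43 → 51 (+8 each step).
Second coordinate — differences are 3, 4, 5, … (increasing by 1 each time): 29, 32, 36, 41, 47, 54 → 62.
Third coordinate: perfect squares: 2², 3², 4², …, so 4, 9, 16, 25, 36, 49 → 64.
Putting it together: (51,62,64).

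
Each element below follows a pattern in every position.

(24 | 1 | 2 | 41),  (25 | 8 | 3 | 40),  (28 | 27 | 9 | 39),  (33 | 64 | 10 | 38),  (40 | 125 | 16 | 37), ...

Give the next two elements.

First part: differences are 1, 3, 5, … (increasing by 2 each time), so 24, 25, 28, 33, 40 → 49 → 60.
Second part — perfect cubes: 1³, 2³, 3³, …: 1, 8, 27, 64, 125 → 216 → 343.
Third part goes 2, 3, 9, 10, 16 → 17 → 23 (alternating steps +1, +6, +1, +6, …).
Fourth part: −1 each step; 41, 40, 39, 38, 37 → 36 → 35.
So the next two elements are (49 | 216 | 17 | 36) and (60 | 343 | 23 | 35).

(49 | 216 | 17 | 36), (60 | 343 | 23 | 35)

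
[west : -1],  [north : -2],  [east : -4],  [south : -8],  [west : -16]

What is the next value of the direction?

Direction — repeats west → north → east → south: west, north, east, south, west → north.

north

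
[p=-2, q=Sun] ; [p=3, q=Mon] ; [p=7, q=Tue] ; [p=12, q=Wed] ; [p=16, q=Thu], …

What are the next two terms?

[p=21, q=Fri], [p=25, q=Sat]

P goes -2, 3, 7, 12, 16 → 21 → 25 (alternating steps +5, +4, +5, +4, …).
Q — runs through the weekdays Mon→Sun: Sun, Mon, Tue, Wed, Thu → Fri → Sat.
So the next two terms are [p=21, q=Fri] and [p=25, q=Sat].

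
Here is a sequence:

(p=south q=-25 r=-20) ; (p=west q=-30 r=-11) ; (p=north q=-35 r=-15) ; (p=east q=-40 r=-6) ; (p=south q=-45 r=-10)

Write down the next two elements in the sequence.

P: repeats south → west → north → east; south, west, north, east, south → west → north.
Q: -25, -30, -35, -40, -45 → -50 → -55 (−5 each step).
R — alternating steps +9, −4, +9, −4, …: -20, -11, -15, -6, -10 → -1 → -5.
Putting the parts together: (p=west q=-50 r=-1) and then (p=north q=-55 r=-5).

(p=west q=-50 r=-1), (p=north q=-55 r=-5)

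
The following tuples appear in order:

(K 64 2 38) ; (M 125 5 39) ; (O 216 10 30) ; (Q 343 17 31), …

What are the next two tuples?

(S 512 26 22), (U 729 37 23)

Letter goes K, M, O, Q → S → U (letters move forward 2 places in the alphabet).
Second slot: 64, 125, 216, 343 → 512 → 729 (perfect cubes: 4³, 5³, 6³, …).
Third slot — differences are 3, 5, 7, … (increasing by 2 each time): 2, 5, 10, 17 → 26 → 37.
Fourth slot goes 38, 39, 30, 31 → 22 → 23 (alternating steps +1, −9, +1, −9, …).
Putting the parts together: (S 512 26 22) and then (U 729 37 23).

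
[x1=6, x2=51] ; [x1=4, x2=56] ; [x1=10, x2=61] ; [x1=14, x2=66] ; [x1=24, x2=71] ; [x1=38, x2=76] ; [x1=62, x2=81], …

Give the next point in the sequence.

X1: each term is the sum of the two before it, so 6, 4, 10, 14, 24, 38, 62 → 100.
X2 — +5 each step: 51, 56, 61, 66, 71, 76, 81 → 86.
So the next point is [x1=100, x2=86].

[x1=100, x2=86]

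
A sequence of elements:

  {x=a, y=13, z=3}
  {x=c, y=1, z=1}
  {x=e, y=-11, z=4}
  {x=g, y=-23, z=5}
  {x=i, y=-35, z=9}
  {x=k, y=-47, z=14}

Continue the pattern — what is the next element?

{x=m, y=-59, z=23}

X goes a, c, e, g, i, k → m (letters move forward 2 places in the alphabet).
For the y, −12 each step: 13, 1, -11, -23, -35, -47 → -59.
Z — each term is the sum of the two before it: 3, 1, 4, 5, 9, 14 → 23.
Combining the parts gives {x=m, y=-59, z=23}.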